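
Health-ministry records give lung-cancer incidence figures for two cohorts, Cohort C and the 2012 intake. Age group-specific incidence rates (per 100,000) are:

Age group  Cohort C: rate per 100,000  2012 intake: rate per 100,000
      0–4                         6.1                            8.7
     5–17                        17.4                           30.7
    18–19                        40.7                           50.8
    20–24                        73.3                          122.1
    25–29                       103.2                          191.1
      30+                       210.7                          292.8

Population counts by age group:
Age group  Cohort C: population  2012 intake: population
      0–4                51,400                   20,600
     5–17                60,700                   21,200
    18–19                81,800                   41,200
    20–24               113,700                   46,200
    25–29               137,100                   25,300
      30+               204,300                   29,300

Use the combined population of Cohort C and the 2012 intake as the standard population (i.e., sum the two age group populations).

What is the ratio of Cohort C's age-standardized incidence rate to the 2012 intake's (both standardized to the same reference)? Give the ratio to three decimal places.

0.659

Combined standard total = 832,800; weights = 0.0865, 0.0983, 0.1477, 0.1920, 0.1950, 0.2805.
Cohort C: 0.0865×6.1 + 0.0983×17.4 + 0.1477×40.7 + 0.1920×73.3 + 0.1950×103.2 + 0.2805×210.7 = 101.5493 per 100,000.
The 2012 intake: 0.0865×8.7 + 0.0983×30.7 + 0.1477×50.8 + 0.1920×122.1 + 0.1950×191.1 + 0.2805×292.8 = 154.1134 per 100,000.
Ratio = 101.5493 ÷ 154.1134 = 0.65893.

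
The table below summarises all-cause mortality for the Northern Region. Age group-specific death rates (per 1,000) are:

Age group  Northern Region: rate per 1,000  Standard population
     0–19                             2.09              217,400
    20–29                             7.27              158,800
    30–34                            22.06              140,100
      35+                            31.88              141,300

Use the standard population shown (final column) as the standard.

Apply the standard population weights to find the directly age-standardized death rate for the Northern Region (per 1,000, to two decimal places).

14.00

Standard total = 657,600; weights = 0.3306, 0.2415, 0.2130, 0.2149.
Standardized rate: 0.3306×2.09 + 0.2415×7.27 + 0.2130×22.06 + 0.2149×31.88 = 13.9965 per 1,000.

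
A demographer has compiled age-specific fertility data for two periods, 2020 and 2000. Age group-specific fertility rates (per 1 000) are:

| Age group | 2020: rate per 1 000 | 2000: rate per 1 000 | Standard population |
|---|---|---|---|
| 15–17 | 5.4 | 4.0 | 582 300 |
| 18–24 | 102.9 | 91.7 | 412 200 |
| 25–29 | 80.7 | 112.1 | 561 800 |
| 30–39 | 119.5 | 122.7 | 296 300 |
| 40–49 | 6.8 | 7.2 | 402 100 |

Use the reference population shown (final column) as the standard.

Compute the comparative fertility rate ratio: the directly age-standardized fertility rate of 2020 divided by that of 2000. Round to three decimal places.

0.906

Standard total = 2 254 700; weights = 0.2583, 0.1828, 0.2492, 0.1314, 0.1783.
2020: 0.2583×5.4 + 0.1828×102.9 + 0.2492×80.7 + 0.1314×119.5 + 0.1783×6.8 = 57.2312 per 1 000.
2000: 0.2583×4.0 + 0.1828×91.7 + 0.2492×112.1 + 0.1314×122.7 + 0.1783×7.2 = 63.1378 per 1 000.
Ratio = 57.2312 ÷ 63.1378 = 0.90645.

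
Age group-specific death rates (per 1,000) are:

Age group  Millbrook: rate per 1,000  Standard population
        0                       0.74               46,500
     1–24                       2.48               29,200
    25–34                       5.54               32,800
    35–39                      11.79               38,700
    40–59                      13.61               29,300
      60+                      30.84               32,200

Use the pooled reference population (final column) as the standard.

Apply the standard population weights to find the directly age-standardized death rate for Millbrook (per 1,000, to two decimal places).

Standard total = 208,700; weights = 0.2228, 0.1399, 0.1572, 0.1854, 0.1404, 0.1543.
Standardized rate: 0.2228×0.74 + 0.1399×2.48 + 0.1572×5.54 + 0.1854×11.79 + 0.1404×13.61 + 0.1543×30.84 = 10.2378 per 1,000.

10.24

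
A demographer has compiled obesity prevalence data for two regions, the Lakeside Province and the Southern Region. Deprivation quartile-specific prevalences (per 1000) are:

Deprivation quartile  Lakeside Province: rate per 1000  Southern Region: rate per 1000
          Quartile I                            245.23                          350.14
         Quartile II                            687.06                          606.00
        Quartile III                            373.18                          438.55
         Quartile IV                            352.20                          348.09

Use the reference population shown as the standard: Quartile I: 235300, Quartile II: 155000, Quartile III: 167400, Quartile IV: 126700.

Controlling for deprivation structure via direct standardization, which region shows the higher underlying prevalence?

Southern Region

Standard total = 684400; weights = 0.3438, 0.2265, 0.2446, 0.1851.
The Lakeside Province: 0.3438×245.23 + 0.2265×687.06 + 0.2446×373.18 + 0.1851×352.20 = 396.3924 per 1000.
The Southern Region: 0.3438×350.14 + 0.2265×606.00 + 0.2446×438.55 + 0.1851×348.09 = 429.3311 per 1000.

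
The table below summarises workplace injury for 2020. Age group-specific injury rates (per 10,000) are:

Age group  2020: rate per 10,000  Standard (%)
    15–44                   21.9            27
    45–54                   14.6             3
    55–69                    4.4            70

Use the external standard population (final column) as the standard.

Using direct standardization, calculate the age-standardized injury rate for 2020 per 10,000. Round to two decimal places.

Standard weights: 0.27, 0.03, 0.70.
Standardized rate: 0.2700×21.9 + 0.0300×14.6 + 0.7000×4.4 = 9.4310 per 10,000.

9.43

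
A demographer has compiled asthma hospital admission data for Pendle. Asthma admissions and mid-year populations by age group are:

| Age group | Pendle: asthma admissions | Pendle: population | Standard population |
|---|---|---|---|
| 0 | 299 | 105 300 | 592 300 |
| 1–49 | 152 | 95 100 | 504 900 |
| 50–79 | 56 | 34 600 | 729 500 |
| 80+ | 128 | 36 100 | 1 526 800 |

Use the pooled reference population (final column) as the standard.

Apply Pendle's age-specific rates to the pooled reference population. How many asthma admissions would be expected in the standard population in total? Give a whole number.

9083

Age-specific rates per 10 000 for Pendle: 28.40, 15.98, 16.18, 35.46.
Expected asthma admissions = Σ (standard pop × age-specific rate ÷ 10 000)
= 592 300×28.40/10 000 + 504 900×15.98/10 000 + 729 500×16.18/10 000 + 1 526 800×35.46/10 000
= 1681.84 + 806.99 + 1180.69 + 5413.58 = 9083.11.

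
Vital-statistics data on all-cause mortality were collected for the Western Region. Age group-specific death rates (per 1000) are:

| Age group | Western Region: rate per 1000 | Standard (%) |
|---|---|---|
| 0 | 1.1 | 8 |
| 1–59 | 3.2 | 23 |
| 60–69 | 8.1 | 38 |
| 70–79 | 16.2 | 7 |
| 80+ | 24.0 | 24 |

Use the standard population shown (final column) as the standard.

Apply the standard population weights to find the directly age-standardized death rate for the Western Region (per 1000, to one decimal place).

10.8

Standard weights: 0.08, 0.23, 0.38, 0.07, 0.24.
Standardized rate: 0.0800×1.1 + 0.2300×3.2 + 0.3800×8.1 + 0.0700×16.2 + 0.2400×24.0 = 10.7960 per 1000.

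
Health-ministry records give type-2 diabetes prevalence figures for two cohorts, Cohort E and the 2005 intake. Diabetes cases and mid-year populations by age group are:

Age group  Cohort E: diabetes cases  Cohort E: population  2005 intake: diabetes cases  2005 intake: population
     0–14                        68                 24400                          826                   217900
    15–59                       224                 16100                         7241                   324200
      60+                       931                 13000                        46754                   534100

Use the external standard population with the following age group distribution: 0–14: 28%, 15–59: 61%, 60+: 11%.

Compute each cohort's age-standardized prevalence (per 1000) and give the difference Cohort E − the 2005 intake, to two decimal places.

Age-specific rates per 1000 for Cohort E: 2.787, 13.913, 71.615.
For the 2005 intake: 3.791, 22.335, 87.538.
Standard weights: 0.28, 0.61, 0.11.
Cohort E: 0.2800×2.787 + 0.6100×13.913 + 0.1100×71.615 = 17.1450 per 1000.
The 2005 intake: 0.2800×3.791 + 0.6100×22.335 + 0.1100×87.538 = 24.3149 per 1000.
Difference = 17.1450 − 24.3149 = -7.1699.

-7.17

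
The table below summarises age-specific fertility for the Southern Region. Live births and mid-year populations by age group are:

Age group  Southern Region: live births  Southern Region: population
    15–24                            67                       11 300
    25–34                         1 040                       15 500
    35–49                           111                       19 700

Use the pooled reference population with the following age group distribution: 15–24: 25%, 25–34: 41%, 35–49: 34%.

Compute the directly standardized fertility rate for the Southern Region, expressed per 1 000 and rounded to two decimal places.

30.91

Age-specific rates per 1 000 for the Southern Region: 5.929, 67.097, 5.635.
Standard weights: 0.25, 0.41, 0.34.
Standardized rate: 0.2500×5.929 + 0.4100×67.097 + 0.3400×5.635 = 30.9077 per 1 000.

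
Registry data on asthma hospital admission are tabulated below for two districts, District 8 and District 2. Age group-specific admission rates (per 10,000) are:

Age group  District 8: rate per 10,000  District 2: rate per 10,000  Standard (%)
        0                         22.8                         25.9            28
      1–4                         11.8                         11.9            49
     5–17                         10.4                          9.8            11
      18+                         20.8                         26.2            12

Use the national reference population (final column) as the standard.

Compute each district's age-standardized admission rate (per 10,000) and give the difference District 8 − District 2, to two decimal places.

Standard weights: 0.28, 0.49, 0.11, 0.12.
District 8: 0.2800×22.8 + 0.4900×11.8 + 0.1100×10.4 + 0.1200×20.8 = 15.8060 per 10,000.
District 2: 0.2800×25.9 + 0.4900×11.9 + 0.1100×9.8 + 0.1200×26.2 = 17.3050 per 10,000.
Difference = 15.8060 − 17.3050 = -1.4990.

-1.50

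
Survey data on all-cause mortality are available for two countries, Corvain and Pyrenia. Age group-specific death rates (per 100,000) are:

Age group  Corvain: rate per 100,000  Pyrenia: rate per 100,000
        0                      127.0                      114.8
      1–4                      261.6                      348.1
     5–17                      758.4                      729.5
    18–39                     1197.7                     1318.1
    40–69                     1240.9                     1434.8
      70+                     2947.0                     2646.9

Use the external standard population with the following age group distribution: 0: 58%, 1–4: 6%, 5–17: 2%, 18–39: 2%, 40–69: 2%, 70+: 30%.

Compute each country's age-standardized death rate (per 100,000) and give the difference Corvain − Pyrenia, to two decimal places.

86.21

Standard weights: 0.58, 0.06, 0.02, 0.02, 0.02, 0.30.
Corvain: 0.5800×127.0 + 0.0600×261.6 + 0.0200×758.4 + 0.0200×1197.7 + 0.0200×1240.9 + 0.3000×2947.0 = 1037.3960 per 100,000.
Pyrenia: 0.5800×114.8 + 0.0600×348.1 + 0.0200×729.5 + 0.0200×1318.1 + 0.0200×1434.8 + 0.3000×2646.9 = 951.1880 per 100,000.
Difference = 1037.3960 − 951.1880 = 86.2080.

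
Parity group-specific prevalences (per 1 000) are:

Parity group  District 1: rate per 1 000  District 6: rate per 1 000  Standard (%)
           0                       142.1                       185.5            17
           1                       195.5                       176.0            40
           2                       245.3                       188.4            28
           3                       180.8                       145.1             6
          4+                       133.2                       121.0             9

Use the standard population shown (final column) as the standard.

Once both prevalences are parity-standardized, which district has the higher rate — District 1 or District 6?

Standard weights: 0.17, 0.40, 0.28, 0.06, 0.09.
District 1: 0.1700×142.1 + 0.4000×195.5 + 0.2800×245.3 + 0.0600×180.8 + 0.0900×133.2 = 193.8770 per 1 000.
District 6: 0.1700×185.5 + 0.4000×176.0 + 0.2800×188.4 + 0.0600×145.1 + 0.0900×121.0 = 174.2830 per 1 000.

District 1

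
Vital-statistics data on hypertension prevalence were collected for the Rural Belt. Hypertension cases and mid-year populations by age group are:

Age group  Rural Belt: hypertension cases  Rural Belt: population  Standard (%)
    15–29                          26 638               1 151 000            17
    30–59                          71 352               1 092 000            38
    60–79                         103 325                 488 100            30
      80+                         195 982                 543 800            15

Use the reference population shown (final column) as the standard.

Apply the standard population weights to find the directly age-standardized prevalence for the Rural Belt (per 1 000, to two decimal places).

146.33

Age-specific rates per 1 000 for the Rural Belt: 23.143, 65.341, 211.688, 360.394.
Standard weights: 0.17, 0.38, 0.30, 0.15.
Standardized rate: 0.1700×23.143 + 0.3800×65.341 + 0.3000×211.688 + 0.1500×360.394 = 146.3293 per 1 000.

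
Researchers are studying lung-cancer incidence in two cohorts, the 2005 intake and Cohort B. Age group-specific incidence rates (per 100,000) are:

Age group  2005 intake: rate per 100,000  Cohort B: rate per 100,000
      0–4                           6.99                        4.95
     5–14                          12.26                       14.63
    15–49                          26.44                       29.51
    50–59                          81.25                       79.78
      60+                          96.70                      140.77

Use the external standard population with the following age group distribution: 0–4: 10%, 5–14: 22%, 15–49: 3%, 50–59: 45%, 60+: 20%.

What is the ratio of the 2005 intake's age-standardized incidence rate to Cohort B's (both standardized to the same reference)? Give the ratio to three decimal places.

Standard weights: 0.10, 0.22, 0.03, 0.45, 0.20.
The 2005 intake: 0.1000×6.99 + 0.2200×12.26 + 0.0300×26.44 + 0.4500×81.25 + 0.2000×96.70 = 60.0919 per 100,000.
Cohort B: 0.1000×4.95 + 0.2200×14.63 + 0.0300×29.51 + 0.4500×79.78 + 0.2000×140.77 = 68.6539 per 100,000.
Ratio = 60.0919 ÷ 68.6539 = 0.87529.

0.875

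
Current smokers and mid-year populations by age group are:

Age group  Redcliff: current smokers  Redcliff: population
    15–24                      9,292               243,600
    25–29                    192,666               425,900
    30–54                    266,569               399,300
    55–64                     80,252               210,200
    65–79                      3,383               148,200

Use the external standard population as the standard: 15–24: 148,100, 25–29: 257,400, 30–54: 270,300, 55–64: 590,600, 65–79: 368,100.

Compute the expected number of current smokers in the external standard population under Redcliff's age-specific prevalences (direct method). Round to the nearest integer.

536427

Age-specific rates per 1,000 for Redcliff: 38.144, 452.374, 667.591, 381.789, 22.827.
Expected current smokers = Σ (standard pop × age-specific rate ÷ 1,000)
= 148,100×38.144/1,000 + 257,400×452.374/1,000 + 270,300×667.591/1,000 + 590,600×381.789/1,000 + 368,100×22.827/1,000
= 5649.20 + 116441.02 + 180449.79 + 225484.45 + 8402.71 = 536427.17.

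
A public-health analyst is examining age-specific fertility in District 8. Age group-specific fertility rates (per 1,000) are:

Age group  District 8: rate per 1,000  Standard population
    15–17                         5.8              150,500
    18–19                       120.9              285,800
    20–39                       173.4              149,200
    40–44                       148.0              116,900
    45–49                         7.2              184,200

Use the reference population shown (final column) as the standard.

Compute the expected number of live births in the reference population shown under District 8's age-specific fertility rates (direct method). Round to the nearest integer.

Expected live births = Σ (standard pop × age-specific rate ÷ 1,000)
= 150,500×5.8/1,000 + 285,800×120.9/1,000 + 149,200×173.4/1,000 + 116,900×148.0/1,000 + 184,200×7.2/1,000
= 872.90 + 34553.22 + 25871.28 + 17301.20 + 1326.24 = 79924.84.

79925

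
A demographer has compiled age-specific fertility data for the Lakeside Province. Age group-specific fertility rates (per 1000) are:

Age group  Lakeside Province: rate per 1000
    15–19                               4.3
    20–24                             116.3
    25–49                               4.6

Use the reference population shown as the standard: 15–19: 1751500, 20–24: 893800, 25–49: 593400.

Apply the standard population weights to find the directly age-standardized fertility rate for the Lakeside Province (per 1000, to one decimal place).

Standard total = 3238700; weights = 0.5408, 0.2760, 0.1832.
Standardized rate: 0.5408×4.3 + 0.2760×116.3 + 0.1832×4.6 = 35.2642 per 1000.

35.3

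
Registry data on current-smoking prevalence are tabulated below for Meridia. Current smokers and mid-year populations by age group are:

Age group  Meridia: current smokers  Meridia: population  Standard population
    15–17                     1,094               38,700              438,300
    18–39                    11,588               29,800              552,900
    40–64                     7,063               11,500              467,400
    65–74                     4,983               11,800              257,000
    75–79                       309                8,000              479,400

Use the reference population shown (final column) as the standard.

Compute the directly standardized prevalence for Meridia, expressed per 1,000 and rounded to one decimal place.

292.3

Age-specific rates per 1,000 for Meridia: 28.269, 388.859, 614.174, 422.288, 38.625.
Standard total = 2,195,000; weights = 0.1997, 0.2519, 0.2129, 0.1171, 0.2184.
Standardized rate: 0.1997×28.269 + 0.2519×388.859 + 0.2129×614.174 + 0.1171×422.288 + 0.2184×38.625 = 292.2552 per 1,000.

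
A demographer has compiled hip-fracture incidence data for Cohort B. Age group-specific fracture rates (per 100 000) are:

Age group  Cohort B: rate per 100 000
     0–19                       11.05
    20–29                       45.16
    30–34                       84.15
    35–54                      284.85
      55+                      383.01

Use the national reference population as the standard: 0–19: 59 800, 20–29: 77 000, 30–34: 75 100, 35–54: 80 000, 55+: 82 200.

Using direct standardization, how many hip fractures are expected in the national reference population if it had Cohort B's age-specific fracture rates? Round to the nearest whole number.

Expected hip fractures = Σ (standard pop × age-specific rate ÷ 100 000)
= 59 800×11.05/100 000 + 77 000×45.16/100 000 + 75 100×84.15/100 000 + 80 000×284.85/100 000 + 82 200×383.01/100 000
= 6.61 + 34.77 + 63.20 + 227.88 + 314.83 = 647.29.

647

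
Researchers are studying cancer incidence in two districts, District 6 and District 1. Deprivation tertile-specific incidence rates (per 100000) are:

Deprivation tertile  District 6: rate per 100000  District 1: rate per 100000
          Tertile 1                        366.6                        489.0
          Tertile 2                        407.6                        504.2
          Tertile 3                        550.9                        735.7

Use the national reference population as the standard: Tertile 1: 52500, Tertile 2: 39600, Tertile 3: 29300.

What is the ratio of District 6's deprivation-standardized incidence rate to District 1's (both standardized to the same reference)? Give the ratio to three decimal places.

Standard total = 121400; weights = 0.4325, 0.3262, 0.2414.
District 6: 0.4325×366.6 + 0.3262×407.6 + 0.2414×550.9 = 424.4549 per 100000.
District 1: 0.4325×489.0 + 0.3262×504.2 + 0.2414×735.7 = 553.4994 per 100000.
Ratio = 424.4549 ÷ 553.4994 = 0.76686.

0.767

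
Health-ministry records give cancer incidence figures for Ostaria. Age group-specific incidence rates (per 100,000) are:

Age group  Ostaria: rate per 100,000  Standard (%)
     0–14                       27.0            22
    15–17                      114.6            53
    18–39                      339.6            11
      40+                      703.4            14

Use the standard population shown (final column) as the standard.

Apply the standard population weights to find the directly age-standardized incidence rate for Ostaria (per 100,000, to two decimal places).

202.51

Standard weights: 0.22, 0.53, 0.11, 0.14.
Standardized rate: 0.2200×27.0 + 0.5300×114.6 + 0.1100×339.6 + 0.1400×703.4 = 202.5100 per 100,000.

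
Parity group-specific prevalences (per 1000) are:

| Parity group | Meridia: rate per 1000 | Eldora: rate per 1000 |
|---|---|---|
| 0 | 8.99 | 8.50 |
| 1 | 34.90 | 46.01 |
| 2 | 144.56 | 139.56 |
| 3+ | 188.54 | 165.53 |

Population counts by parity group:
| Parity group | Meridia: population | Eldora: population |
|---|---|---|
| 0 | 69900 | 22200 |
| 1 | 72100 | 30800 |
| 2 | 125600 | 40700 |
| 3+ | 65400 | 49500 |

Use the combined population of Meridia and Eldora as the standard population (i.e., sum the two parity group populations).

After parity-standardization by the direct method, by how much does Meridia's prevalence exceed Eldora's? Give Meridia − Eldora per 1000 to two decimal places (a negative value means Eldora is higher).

4.99

Combined standard total = 476200; weights = 0.1934, 0.2161, 0.3492, 0.2413.
Meridia: 0.1934×8.99 + 0.2161×34.90 + 0.3492×144.56 + 0.2413×188.54 = 105.2557 per 1000.
Eldora: 0.1934×8.50 + 0.2161×46.01 + 0.3492×139.56 + 0.2413×165.53 = 100.2636 per 1000.
Difference = 105.2557 − 100.2636 = 4.9921.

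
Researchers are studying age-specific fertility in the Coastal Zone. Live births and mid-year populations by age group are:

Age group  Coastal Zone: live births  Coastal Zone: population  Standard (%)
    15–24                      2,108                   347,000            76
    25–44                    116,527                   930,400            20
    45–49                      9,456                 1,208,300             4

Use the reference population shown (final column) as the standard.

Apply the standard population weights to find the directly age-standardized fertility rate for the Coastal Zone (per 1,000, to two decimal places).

Age-specific rates per 1,000 for the Coastal Zone: 6.075, 125.244, 7.826.
Standard weights: 0.76, 0.20, 0.04.
Standardized rate: 0.7600×6.075 + 0.2000×125.244 + 0.0400×7.826 = 29.9788 per 1,000.

29.98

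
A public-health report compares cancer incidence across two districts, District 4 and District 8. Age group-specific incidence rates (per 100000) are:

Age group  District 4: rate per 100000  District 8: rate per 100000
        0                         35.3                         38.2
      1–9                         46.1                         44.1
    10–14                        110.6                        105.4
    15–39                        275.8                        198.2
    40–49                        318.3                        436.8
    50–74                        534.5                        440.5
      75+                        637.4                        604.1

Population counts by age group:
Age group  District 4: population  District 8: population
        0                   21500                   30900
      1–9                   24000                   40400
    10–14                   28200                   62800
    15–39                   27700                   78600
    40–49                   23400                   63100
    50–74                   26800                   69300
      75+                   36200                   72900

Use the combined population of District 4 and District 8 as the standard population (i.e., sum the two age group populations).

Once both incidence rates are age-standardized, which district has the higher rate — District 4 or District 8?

District 4

Combined standard total = 605800; weights = 0.0865, 0.1063, 0.1502, 0.1755, 0.1428, 0.1586, 0.1801.
District 4: 0.0865×35.3 + 0.1063×46.1 + 0.1502×110.6 + 0.1755×275.8 + 0.1428×318.3 + 0.1586×534.5 + 0.1801×637.4 = 317.9918 per 100000.
District 8: 0.0865×38.2 + 0.1063×44.1 + 0.1502×105.4 + 0.1755×198.2 + 0.1428×436.8 + 0.1586×440.5 + 0.1801×604.1 = 299.6440 per 100000.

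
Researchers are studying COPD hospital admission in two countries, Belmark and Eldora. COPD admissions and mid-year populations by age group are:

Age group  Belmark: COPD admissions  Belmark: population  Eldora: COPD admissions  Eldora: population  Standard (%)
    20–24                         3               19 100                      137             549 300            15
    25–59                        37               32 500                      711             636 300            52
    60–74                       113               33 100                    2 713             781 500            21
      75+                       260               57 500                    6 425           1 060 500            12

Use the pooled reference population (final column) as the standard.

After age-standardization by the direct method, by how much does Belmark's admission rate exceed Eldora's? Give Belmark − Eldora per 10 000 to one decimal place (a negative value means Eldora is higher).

Age-specific rates per 10 000 for Belmark: 1.57, 11.38, 34.14, 45.22.
For Eldora: 2.49, 11.17, 34.72, 60.58.
Standard weights: 0.15, 0.52, 0.21, 0.12.
Belmark: 0.1500×1.57 + 0.5200×11.38 + 0.2100×34.14 + 0.1200×45.22 = 18.7509 per 10 000.
Eldora: 0.1500×2.49 + 0.5200×11.17 + 0.2100×34.72 + 0.1200×60.58 = 20.7449 per 10 000.
Difference = 18.7509 − 20.7449 = -1.9941.

-2.0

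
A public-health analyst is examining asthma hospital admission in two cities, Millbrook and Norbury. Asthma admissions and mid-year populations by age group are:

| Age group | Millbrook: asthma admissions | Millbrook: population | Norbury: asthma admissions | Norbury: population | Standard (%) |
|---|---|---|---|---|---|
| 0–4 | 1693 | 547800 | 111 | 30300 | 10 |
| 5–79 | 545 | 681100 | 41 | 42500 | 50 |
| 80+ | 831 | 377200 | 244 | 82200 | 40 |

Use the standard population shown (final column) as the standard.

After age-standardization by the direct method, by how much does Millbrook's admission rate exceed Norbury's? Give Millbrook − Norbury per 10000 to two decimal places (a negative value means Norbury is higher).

Age-specific rates per 10000 for Millbrook: 30.91, 8.00, 22.03.
For Norbury: 36.63, 9.65, 29.68.
Standard weights: 0.10, 0.50, 0.40.
Millbrook: 0.1000×30.91 + 0.5000×8.00 + 0.4000×22.03 = 15.9037 per 10000.
Norbury: 0.1000×36.63 + 0.5000×9.65 + 0.4000×29.68 = 20.3604 per 10000.
Difference = 15.9037 − 20.3604 = -4.4566.

-4.46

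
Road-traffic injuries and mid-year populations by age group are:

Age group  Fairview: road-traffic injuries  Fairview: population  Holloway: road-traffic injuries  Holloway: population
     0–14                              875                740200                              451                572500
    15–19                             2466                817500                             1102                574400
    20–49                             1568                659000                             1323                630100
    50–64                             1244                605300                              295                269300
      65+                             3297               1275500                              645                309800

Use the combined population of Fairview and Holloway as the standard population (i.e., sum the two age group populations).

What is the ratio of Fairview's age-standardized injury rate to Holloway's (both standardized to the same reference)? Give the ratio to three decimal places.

Age-specific rates per 100000 for Fairview: 118.21, 301.65, 237.94, 205.52, 258.49.
For Holloway: 78.78, 191.85, 209.97, 109.54, 208.20.
Combined standard total = 6453600; weights = 0.2034, 0.2157, 0.1997, 0.1355, 0.2456.
Fairview: 0.2034×118.21 + 0.2157×301.65 + 0.1997×237.94 + 0.1355×205.52 + 0.2456×258.49 = 227.9803 per 100000.
Holloway: 0.2034×78.78 + 0.2157×191.85 + 0.1997×209.97 + 0.1355×109.54 + 0.2456×208.20 = 165.3314 per 100000.
Ratio = 227.9803 ÷ 165.3314 = 1.37893.

1.379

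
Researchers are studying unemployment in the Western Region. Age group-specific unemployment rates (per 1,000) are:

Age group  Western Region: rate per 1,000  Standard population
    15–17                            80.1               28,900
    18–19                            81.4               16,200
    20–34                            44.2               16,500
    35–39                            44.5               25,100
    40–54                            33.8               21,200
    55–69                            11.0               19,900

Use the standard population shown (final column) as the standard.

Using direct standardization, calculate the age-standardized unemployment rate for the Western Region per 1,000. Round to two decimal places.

50.20

Standard total = 127,800; weights = 0.2261, 0.1268, 0.1291, 0.1964, 0.1659, 0.1557.
Standardized rate: 0.2261×80.1 + 0.1268×81.4 + 0.1291×44.2 + 0.1964×44.5 + 0.1659×33.8 + 0.1557×11.0 = 50.1978 per 1,000.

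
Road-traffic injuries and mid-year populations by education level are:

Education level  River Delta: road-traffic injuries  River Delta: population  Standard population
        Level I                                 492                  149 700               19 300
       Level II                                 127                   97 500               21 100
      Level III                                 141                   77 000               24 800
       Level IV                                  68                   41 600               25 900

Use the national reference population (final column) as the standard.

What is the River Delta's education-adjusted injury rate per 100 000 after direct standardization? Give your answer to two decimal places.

Education-specific rates per 100 000 for the River Delta: 328.66, 130.26, 183.12, 163.46.
Standard total = 91 100; weights = 0.2119, 0.2316, 0.2722, 0.2843.
Standardized rate: 0.2119×328.66 + 0.2316×130.26 + 0.2722×183.12 + 0.2843×163.46 = 196.1191 per 100 000.

196.12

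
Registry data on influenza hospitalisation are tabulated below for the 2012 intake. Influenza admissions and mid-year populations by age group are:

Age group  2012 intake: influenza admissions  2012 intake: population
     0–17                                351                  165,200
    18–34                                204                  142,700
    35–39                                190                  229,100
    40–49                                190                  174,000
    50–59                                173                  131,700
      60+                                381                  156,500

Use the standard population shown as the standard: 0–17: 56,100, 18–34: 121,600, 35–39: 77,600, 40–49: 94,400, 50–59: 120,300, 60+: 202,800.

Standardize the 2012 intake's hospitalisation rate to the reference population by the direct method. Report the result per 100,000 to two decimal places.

165.31

Age-specific rates per 100,000 for the 2012 intake: 212.47, 142.96, 82.93, 109.20, 131.36, 243.45.
Standard total = 672,800; weights = 0.0834, 0.1807, 0.1153, 0.1403, 0.1788, 0.3014.
Standardized rate: 0.0834×212.47 + 0.1807×142.96 + 0.1153×82.93 + 0.1403×109.20 + 0.1788×131.36 + 0.3014×243.45 = 165.3108 per 100,000.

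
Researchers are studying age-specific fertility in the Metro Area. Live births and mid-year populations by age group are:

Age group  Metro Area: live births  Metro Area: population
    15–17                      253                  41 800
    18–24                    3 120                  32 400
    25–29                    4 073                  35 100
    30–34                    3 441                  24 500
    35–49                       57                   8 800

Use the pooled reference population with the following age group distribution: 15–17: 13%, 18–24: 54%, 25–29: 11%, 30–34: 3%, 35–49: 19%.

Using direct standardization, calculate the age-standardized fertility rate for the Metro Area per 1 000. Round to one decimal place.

Age-specific rates per 1 000 for the Metro Area: 6.053, 96.296, 116.040, 140.449, 6.477.
Standard weights: 0.13, 0.54, 0.11, 0.03, 0.19.
Standardized rate: 0.1300×6.053 + 0.5400×96.296 + 0.1100×116.040 + 0.0300×140.449 + 0.1900×6.477 = 70.9954 per 1 000.

71.0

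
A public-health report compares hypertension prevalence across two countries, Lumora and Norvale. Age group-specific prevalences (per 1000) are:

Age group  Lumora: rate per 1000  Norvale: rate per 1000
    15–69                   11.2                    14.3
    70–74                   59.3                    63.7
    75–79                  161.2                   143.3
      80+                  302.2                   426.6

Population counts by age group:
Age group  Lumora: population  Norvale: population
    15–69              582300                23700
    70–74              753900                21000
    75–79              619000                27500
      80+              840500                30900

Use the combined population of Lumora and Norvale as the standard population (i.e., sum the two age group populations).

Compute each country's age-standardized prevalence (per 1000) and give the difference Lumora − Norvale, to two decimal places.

Combined standard total = 2898800; weights = 0.2091, 0.2673, 0.2230, 0.3006.
Lumora: 0.2091×11.2 + 0.2673×59.3 + 0.2230×161.2 + 0.3006×302.2 = 144.9882 per 1000.
Norvale: 0.2091×14.3 + 0.2673×63.7 + 0.2230×143.3 + 0.3006×426.6 = 180.2158 per 1000.
Difference = 144.9882 − 180.2158 = -35.2277.

-35.23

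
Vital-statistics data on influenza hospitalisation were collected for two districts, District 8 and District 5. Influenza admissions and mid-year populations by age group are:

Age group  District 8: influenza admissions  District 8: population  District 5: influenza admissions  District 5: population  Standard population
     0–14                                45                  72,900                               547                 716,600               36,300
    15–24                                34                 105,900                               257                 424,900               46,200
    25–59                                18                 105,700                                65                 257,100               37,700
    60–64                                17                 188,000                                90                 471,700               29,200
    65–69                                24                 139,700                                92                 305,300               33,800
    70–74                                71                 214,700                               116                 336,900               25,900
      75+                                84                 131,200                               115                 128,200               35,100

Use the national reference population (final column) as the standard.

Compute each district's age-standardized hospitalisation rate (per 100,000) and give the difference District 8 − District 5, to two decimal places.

Age-specific rates per 100,000 for District 8: 61.73, 32.11, 17.03, 9.04, 17.18, 33.07, 64.02.
For District 5: 76.33, 60.48, 25.28, 19.08, 30.13, 34.43, 89.70.
Standard total = 244,200; weights = 0.1486, 0.1892, 0.1544, 0.1196, 0.1384, 0.1061, 0.1437.
District 8: 0.1486×61.73 + 0.1892×32.11 + 0.1544×17.03 + 0.1196×9.04 + 0.1384×17.18 + 0.1061×33.07 + 0.1437×64.02 = 34.0479 per 100,000.
District 5: 0.1486×76.33 + 0.1892×60.48 + 0.1544×25.28 + 0.1196×19.08 + 0.1384×30.13 + 0.1061×34.43 + 0.1437×89.70 = 49.6906 per 100,000.
Difference = 34.0479 − 49.6906 = -15.6427.

-15.64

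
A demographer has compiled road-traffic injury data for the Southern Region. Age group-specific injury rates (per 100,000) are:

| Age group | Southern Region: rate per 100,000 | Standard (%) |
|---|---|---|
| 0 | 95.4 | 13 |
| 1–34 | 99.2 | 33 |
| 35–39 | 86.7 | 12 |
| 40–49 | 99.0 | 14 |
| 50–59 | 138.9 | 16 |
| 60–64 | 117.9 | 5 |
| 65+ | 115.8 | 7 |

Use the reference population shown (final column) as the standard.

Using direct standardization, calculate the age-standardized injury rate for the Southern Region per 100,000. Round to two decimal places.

105.63

Standard weights: 0.13, 0.33, 0.12, 0.14, 0.16, 0.05, 0.07.
Standardized rate: 0.1300×95.4 + 0.3300×99.2 + 0.1200×86.7 + 0.1400×99.0 + 0.1600×138.9 + 0.0500×117.9 + 0.0700×115.8 = 105.6270 per 100,000.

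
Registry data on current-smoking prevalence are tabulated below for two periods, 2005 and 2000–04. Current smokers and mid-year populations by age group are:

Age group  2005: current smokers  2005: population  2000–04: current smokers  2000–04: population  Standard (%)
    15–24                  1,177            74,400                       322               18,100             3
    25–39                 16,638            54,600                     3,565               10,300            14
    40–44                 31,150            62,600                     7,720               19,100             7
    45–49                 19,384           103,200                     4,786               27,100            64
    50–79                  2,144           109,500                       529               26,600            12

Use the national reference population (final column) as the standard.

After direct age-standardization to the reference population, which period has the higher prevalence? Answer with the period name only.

Age-specific rates per 1,000 for 2005: 15.820, 304.725, 497.604, 187.829, 19.580.
For 2000–04: 17.790, 346.117, 404.188, 176.605, 19.887.
Standard weights: 0.03, 0.14, 0.07, 0.64, 0.12.
2005: 0.0300×15.820 + 0.1400×304.725 + 0.0700×497.604 + 0.6400×187.829 + 0.1200×19.580 = 200.5288 per 1,000.
2000–04: 0.0300×17.790 + 0.1400×346.117 + 0.0700×404.188 + 0.6400×176.605 + 0.1200×19.887 = 192.6970 per 1,000.

2005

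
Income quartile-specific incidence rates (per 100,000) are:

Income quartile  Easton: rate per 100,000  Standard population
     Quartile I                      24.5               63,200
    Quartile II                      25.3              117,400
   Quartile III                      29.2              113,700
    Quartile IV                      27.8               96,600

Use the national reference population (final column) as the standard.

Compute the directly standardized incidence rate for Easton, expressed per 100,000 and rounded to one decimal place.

Standard total = 390,900; weights = 0.1617, 0.3003, 0.2909, 0.2471.
Standardized rate: 0.1617×24.5 + 0.3003×25.3 + 0.2909×29.2 + 0.2471×27.8 = 26.9228 per 100,000.

26.9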